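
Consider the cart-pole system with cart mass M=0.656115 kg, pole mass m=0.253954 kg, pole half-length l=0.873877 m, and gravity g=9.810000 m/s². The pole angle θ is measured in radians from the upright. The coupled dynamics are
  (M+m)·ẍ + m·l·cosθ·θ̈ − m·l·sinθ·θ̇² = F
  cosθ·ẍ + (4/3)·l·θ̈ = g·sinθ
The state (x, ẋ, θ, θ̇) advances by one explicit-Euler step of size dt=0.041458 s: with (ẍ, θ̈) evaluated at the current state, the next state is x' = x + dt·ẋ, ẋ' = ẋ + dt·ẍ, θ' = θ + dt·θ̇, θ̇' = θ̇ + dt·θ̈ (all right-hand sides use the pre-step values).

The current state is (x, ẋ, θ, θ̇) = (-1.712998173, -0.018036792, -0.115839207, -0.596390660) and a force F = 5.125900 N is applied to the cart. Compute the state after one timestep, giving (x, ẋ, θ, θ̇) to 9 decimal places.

sinθ=-0.115580312, cosθ=0.993298138
temp = (F + m·l·θ̇²·sinθ)/(M+m) = (5.125900 + -0.009123278)/0.910069 = 5.622405249
θ̈ = (g·sinθ − cosθ·temp)/(l·(4/3 − m·cos²θ/(M+m))) = -7.266676287
ẍ = temp − m·l·θ̈·cosθ/(M+m) = 7.382542284
Euler: x'=-1.712998173+0.041458·-0.018036792=-1.713745942, ẋ'=-0.018036792+0.041458·7.382542284=0.288028646
       θ'=-0.115839207+0.041458·-0.596390660=-0.140564371, θ̇'=-0.596390660+0.041458·-7.266676287=-0.897652526

(-1.713745942, 0.288028646, -0.140564371, -0.897652526)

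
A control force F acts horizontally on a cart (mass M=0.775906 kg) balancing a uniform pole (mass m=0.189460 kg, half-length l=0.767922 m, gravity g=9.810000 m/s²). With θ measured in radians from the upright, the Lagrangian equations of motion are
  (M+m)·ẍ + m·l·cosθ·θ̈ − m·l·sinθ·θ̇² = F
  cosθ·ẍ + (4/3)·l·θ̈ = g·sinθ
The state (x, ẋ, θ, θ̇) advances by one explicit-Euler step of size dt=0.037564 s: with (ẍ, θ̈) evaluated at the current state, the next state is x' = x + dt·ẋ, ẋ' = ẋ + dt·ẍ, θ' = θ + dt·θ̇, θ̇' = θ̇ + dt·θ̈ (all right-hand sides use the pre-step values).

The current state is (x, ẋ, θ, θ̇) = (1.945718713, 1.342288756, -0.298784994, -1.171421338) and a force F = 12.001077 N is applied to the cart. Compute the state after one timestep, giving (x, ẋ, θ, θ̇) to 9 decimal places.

sinθ=-0.294359249, cosθ=0.955694843
temp = (F + m·l·θ̇²·sinθ)/(M+m) = (12.001077 + -0.058767686)/0.965366 = 12.370758152
θ̈ = (g·sinθ − cosθ·temp)/(l·(4/3 − m·cos²θ/(M+m))) = -16.598506337
ẍ = temp − m·l·θ̈·cosθ/(M+m) = 14.761490152
Euler: x'=1.945718713+0.037564·1.342288756=1.996140448, ẋ'=1.342288756+0.037564·14.761490152=1.896789372
       θ'=-0.298784994+0.037564·-1.171421338=-0.342788265, θ̇'=-1.171421338+0.037564·-16.598506337=-1.794927630

(1.996140448, 1.896789372, -0.342788265, -1.794927630)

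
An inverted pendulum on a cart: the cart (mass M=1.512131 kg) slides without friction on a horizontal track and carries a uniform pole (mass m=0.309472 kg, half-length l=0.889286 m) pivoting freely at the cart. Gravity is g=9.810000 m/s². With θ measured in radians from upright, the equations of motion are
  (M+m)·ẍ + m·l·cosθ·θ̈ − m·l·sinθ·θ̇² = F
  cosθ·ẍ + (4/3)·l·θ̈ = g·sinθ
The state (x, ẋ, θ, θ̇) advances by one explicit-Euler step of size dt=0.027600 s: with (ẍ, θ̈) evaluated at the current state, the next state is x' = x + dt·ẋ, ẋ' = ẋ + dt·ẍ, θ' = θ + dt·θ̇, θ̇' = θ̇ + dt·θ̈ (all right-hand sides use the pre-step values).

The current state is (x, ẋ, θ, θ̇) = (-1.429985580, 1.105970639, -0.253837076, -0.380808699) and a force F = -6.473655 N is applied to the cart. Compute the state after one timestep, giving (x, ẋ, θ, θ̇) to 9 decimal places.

sinθ=-0.251119919, cosθ=0.967955984
temp = (F + m·l·θ̇²·sinθ)/(M+m) = (-6.473655 + -0.010022076)/1.821603 = -3.559324988
θ̈ = (g·sinθ − cosθ·temp)/(l·(4/3 − m·cos²θ/(M+m))) = 0.940260418
ẍ = temp − m·l·θ̈·cosθ/(M+m) = -3.696828201
Euler: x'=-1.429985580+0.027600·1.105970639=-1.399460790, ẋ'=1.105970639+0.027600·-3.696828201=1.003938181
       θ'=-0.253837076+0.027600·-0.380808699=-0.264347396, θ̇'=-0.380808699+0.027600·0.940260418=-0.354857511

(-1.399460790, 1.003938181, -0.264347396, -0.354857511)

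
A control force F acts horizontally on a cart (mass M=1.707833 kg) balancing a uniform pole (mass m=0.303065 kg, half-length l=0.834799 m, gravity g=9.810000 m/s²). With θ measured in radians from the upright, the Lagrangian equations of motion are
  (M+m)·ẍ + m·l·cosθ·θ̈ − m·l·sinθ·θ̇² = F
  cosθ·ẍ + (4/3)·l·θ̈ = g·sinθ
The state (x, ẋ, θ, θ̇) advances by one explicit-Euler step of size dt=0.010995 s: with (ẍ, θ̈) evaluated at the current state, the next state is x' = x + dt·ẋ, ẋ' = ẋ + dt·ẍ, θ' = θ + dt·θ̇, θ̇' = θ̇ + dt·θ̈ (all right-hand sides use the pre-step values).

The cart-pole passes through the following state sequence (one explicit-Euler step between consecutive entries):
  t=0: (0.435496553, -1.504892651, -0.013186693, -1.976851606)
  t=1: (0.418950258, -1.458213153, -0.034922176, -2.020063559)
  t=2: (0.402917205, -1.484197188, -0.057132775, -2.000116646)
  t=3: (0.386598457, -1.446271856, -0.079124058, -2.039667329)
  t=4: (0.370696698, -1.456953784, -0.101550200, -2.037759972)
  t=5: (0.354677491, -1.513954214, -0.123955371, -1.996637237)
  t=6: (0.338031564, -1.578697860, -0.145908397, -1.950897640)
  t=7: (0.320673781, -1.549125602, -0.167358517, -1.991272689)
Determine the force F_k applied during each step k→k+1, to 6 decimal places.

F_0 = 7.556112 N
F_1 = -4.257522 N
F_2 = 6.085446 N
F_3 = -1.826694 N
F_4 = -9.377051 N
F_5 = -10.671990 N
F_6 = 4.629359 N

step 0→1:
  ẍ = (ẋ'−ẋ)/dt = (-1.458213153−-1.504892651)/0.010995 = 4.245520
  θ̈ = (θ̇'−θ̇)/dt = (-2.020063559−-1.976851606)/0.010995 = -3.930146
  sinθ=-0.013186, cosθ=0.999913
  F = (M+m)·ẍ + m·l·cosθ·θ̈ − m·l·sinθ·θ̇² = 8.537309 + -0.994234 − -0.013037 = 7.556112
step 1→2:
  ẍ = (ẋ'−ẋ)/dt = (-1.484197188−-1.458213153)/0.010995 = -2.363259
  θ̈ = (θ̇'−θ̇)/dt = (-2.000116646−-2.020063559)/0.010995 = 1.814180
  sinθ=-0.034915, cosθ=0.999390
  F = (M+m)·ẍ + m·l·cosθ·θ̈ − m·l·sinθ·θ̇² = -4.752273 + 0.458705 − -0.036046 = -4.257522
step 2→3:
  ẍ = (ẋ'−ẋ)/dt = (-1.446271856−-1.484197188)/0.010995 = 3.449325
  θ̈ = (θ̇'−θ̇)/dt = (-2.039667329−-2.000116646)/0.010995 = -3.597152
  sinθ=-0.057102, cosθ=0.998368
  F = (M+m)·ẍ + m·l·cosθ·θ̈ − m·l·sinθ·θ̇² = 6.936241 + -0.908589 − -0.057793 = 6.085446
step 3→4:
  ẍ = (ẋ'−ẋ)/dt = (-1.456953784−-1.446271856)/0.010995 = -0.971526
  θ̈ = (θ̇'−θ̇)/dt = (-2.037759972−-2.039667329)/0.010995 = 0.173475
  sinθ=-0.079042, cosθ=0.996871
  F = (M+m)·ẍ + m·l·cosθ·θ̈ − m·l·sinθ·θ̇² = -1.953640 + 0.043752 − -0.083194 = -1.826694
step 4→5:
  ẍ = (ẋ'−ẋ)/dt = (-1.513954214−-1.456953784)/0.010995 = -5.184214
  θ̈ = (θ̇'−θ̇)/dt = (-1.996637237−-2.037759972)/0.010995 = 3.740131
  sinθ=-0.101376, cosθ=0.994848
  F = (M+m)·ẍ + m·l·cosθ·θ̈ − m·l·sinθ·θ̇² = -10.424925 + 0.941372 − -0.106502 = -9.377051
step 5→6:
  ẍ = (ẋ'−ẋ)/dt = (-1.578697860−-1.513954214)/0.010995 = -5.888463
  θ̈ = (θ̇'−θ̇)/dt = (-1.950897640−-1.996637237)/0.010995 = 4.160036
  sinθ=-0.123638, cosθ=0.992327
  F = (M+m)·ẍ + m·l·cosθ·θ̈ − m·l·sinθ·θ̇² = -11.841098 + 1.044407 − -0.124701 = -10.671990
step 6→7:
  ẍ = (ẋ'−ẋ)/dt = (-1.549125602−-1.578697860)/0.010995 = 2.689610
  θ̈ = (θ̇'−θ̇)/dt = (-1.991272689−-1.950897640)/0.010995 = -3.672128
  sinθ=-0.145391, cosθ=0.989374
  F = (M+m)·ẍ + m·l·cosθ·θ̈ − m·l·sinθ·θ̇² = 5.408531 + -0.919171 − -0.139999 = 4.629359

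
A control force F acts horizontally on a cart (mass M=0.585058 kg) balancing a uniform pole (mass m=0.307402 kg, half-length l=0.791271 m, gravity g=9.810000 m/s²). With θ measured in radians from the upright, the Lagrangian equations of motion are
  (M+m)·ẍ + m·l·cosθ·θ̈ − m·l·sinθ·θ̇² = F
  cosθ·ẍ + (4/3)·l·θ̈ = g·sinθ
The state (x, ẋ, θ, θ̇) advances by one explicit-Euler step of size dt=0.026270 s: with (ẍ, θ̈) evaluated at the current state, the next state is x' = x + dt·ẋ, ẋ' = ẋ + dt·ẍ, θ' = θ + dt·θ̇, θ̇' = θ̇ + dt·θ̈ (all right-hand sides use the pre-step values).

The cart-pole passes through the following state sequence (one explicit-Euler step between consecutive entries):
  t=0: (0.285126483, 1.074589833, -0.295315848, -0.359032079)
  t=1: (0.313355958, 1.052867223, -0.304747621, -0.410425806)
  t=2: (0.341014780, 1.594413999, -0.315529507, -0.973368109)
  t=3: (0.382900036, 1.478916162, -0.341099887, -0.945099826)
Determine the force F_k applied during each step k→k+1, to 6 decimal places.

F_0 = -1.184111 N
F_1 = 13.437838 N
F_2 = -3.603427 N

step 0→1:
  ẍ = (ẋ'−ẋ)/dt = (1.052867223−1.074589833)/0.026270 = -0.826898
  θ̈ = (θ̇'−θ̇)/dt = (-0.410425806−-0.359032079)/0.026270 = -1.956366
  sinθ=-0.291042, cosθ=0.956710
  F = (M+m)·ẍ + m·l·cosθ·θ̈ − m·l·sinθ·θ̇² = -0.737973 + -0.455263 − -0.009125 = -1.184111
step 1→2:
  ẍ = (ẋ'−ẋ)/dt = (1.594413999−1.052867223)/0.026270 = 20.614647
  θ̈ = (θ̇'−θ̇)/dt = (-0.973368109−-0.410425806)/0.026270 = -21.429094
  sinθ=-0.300052, cosθ=0.953923
  F = (M+m)·ẍ + m·l·cosθ·θ̈ − m·l·sinθ·θ̇² = 18.397748 + -4.972204 − -0.012294 = 13.437838
step 2→3:
  ẍ = (ẋ'−ẋ)/dt = (1.478916162−1.594413999)/0.026270 = -4.396568
  θ̈ = (θ̇'−θ̇)/dt = (-0.945099826−-0.973368109)/0.026270 = 1.076067
  sinθ=-0.310320, cosθ=0.950632
  F = (M+m)·ẍ + m·l·cosθ·θ̈ − m·l·sinθ·θ̇² = -3.923761 + 0.248819 − -0.071515 = -3.603427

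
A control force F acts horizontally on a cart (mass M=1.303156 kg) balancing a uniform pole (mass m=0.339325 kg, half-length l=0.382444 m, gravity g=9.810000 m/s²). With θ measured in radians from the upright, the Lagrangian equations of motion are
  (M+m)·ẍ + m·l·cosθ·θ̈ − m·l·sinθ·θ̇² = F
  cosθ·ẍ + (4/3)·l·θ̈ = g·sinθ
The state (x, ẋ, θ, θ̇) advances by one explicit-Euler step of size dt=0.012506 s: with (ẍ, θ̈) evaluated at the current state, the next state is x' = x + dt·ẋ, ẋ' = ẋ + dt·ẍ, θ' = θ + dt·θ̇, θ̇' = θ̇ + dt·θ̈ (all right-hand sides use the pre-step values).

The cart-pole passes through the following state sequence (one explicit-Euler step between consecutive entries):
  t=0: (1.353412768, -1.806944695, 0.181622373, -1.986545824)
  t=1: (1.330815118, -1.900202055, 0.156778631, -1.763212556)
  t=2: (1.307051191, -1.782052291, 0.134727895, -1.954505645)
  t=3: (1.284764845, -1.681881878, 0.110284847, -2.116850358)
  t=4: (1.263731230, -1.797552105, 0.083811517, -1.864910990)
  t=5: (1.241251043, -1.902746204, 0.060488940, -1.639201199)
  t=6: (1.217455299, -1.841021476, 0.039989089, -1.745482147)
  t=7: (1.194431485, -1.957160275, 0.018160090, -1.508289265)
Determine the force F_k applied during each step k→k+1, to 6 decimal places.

step 0→1:
  ẍ = (ẋ'−ẋ)/dt = (-1.900202055−-1.806944695)/0.012506 = -7.457009
  θ̈ = (θ̇'−θ̇)/dt = (-1.763212556−-1.986545824)/0.012506 = 17.858090
  sinθ=0.180625, cosθ=0.983552
  F = (M+m)·ẍ + m·l·cosθ·θ̈ − m·l·sinθ·θ̇² = -12.247996 + 2.279376 − 0.092504 = -10.061124
step 1→2:
  ẍ = (ẋ'−ẋ)/dt = (-1.782052291−-1.900202055)/0.012506 = 9.447446
  θ̈ = (θ̇'−θ̇)/dt = (-1.954505645−-1.763212556)/0.012506 = -15.296105
  sinθ=0.156137, cosθ=0.987735
  F = (M+m)·ẍ + m·l·cosθ·θ̈ − m·l·sinθ·θ̇² = 15.517251 + -1.960673 − 0.062994 = 13.493584
step 2→3:
  ẍ = (ẋ'−ẋ)/dt = (-1.681881878−-1.782052291)/0.012506 = 8.009788
  θ̈ = (θ̇'−θ̇)/dt = (-2.116850358−-1.954505645)/0.012506 = -12.981346
  sinθ=0.134321, cosθ=0.990938
  F = (M+m)·ẍ + m·l·cosθ·θ̈ − m·l·sinθ·θ̇² = 13.155925 + -1.669360 − 0.066589 = 11.419977
step 3→4:
  ẍ = (ẋ'−ẋ)/dt = (-1.797552105−-1.681881878)/0.012506 = -9.249179
  θ̈ = (θ̇'−θ̇)/dt = (-1.864910990−-2.116850358)/0.012506 = 20.145480
  sinθ=0.110061, cosθ=0.993925
  F = (M+m)·ẍ + m·l·cosθ·θ̈ − m·l·sinθ·θ̇² = -15.191600 + 2.598453 − 0.064003 = -12.657150
step 4→5:
  ẍ = (ẋ'−ẋ)/dt = (-1.902746204−-1.797552105)/0.012506 = -8.411490
  θ̈ = (θ̇'−θ̇)/dt = (-1.639201199−-1.864910990)/0.012506 = 18.048120
  sinθ=0.083713, cosθ=0.996490
  F = (M+m)·ẍ + m·l·cosθ·θ̈ − m·l·sinθ·θ̇² = -13.815713 + 2.333934 − 0.037783 = -11.519562
step 5→6:
  ẍ = (ẋ'−ẋ)/dt = (-1.841021476−-1.902746204)/0.012506 = 4.935609
  θ̈ = (θ̇'−θ̇)/dt = (-1.745482147−-1.639201199)/0.012506 = -8.498397
  sinθ=0.060452, cosθ=0.998171
  F = (M+m)·ẍ + m·l·cosθ·θ̈ − m·l·sinθ·θ̇² = 8.106644 + -1.100844 − 0.021079 = 6.984721
step 6→7:
  ẍ = (ẋ'−ẋ)/dt = (-1.957160275−-1.841021476)/0.012506 = -9.286646
  θ̈ = (θ̇'−θ̇)/dt = (-1.508289265−-1.745482147)/0.012506 = 18.966327
  sinθ=0.039978, cosθ=0.999201
  F = (M+m)·ẍ + m·l·cosθ·θ̈ − m·l·sinθ·θ̇² = -15.253140 + 2.459346 − 0.015807 = -12.809601

F_0 = -10.061124 N
F_1 = 13.493584 N
F_2 = 11.419977 N
F_3 = -12.657150 N
F_4 = -11.519562 N
F_5 = 6.984721 N
F_6 = -12.809601 N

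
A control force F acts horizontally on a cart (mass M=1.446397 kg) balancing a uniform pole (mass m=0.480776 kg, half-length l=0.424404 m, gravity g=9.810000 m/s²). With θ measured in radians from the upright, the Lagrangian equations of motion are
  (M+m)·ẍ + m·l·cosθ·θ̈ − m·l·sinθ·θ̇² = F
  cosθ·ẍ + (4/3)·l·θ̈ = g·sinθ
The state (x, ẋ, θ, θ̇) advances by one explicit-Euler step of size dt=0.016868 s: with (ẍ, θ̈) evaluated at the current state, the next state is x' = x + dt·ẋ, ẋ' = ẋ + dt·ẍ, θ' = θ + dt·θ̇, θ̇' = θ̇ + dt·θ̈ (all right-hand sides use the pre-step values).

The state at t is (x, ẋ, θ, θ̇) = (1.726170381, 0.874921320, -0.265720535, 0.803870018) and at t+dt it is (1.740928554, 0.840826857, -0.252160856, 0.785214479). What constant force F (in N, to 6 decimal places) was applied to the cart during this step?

ẍ = (ẋ'−ẋ)/dt = (0.840826857−0.874921320)/0.016868 = -2.021251
θ̈ = (θ̇'−θ̇)/dt = (0.785214479−0.803870018)/0.016868 = -1.105972
sinθ=-0.262605, cosθ=0.964904
F = (M+m)·ẍ + m·l·cosθ·θ̈ − m·l·sinθ·θ̇² = -3.895300 + -0.217746 − -0.034626 = -4.078421

F = -4.078421 N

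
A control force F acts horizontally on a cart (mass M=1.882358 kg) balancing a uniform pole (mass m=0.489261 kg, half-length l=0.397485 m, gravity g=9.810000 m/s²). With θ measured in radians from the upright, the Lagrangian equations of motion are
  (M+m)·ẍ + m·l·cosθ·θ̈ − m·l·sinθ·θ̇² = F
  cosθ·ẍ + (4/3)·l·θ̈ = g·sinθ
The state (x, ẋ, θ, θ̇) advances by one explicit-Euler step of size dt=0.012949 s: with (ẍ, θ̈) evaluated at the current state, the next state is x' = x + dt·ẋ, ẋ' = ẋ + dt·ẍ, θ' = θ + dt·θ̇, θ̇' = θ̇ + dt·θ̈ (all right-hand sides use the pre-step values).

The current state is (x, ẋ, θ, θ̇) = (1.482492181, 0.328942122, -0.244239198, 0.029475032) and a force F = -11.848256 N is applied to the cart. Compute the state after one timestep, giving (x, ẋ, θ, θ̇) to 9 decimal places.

sinθ=-0.241818172, cosθ=0.970321582
temp = (F + m·l·θ̇²·sinθ)/(M+m) = (-11.848256 + -0.000040856)/2.371619 = -4.995868584
θ̈ = (g·sinθ − cosθ·temp)/(l·(4/3 − m·cos²θ/(M+m))) = 5.467097666
ẍ = temp − m·l·θ̈·cosθ/(M+m) = -5.430868272
Euler: x'=1.482492181+0.012949·0.328942122=1.486751653, ẋ'=0.328942122+0.012949·-5.430868272=0.258617809
       θ'=-0.244239198+0.012949·0.029475032=-0.243857526, θ̇'=0.029475032+0.012949·5.467097666=0.100268480

(1.486751653, 0.258617809, -0.243857526, 0.100268480)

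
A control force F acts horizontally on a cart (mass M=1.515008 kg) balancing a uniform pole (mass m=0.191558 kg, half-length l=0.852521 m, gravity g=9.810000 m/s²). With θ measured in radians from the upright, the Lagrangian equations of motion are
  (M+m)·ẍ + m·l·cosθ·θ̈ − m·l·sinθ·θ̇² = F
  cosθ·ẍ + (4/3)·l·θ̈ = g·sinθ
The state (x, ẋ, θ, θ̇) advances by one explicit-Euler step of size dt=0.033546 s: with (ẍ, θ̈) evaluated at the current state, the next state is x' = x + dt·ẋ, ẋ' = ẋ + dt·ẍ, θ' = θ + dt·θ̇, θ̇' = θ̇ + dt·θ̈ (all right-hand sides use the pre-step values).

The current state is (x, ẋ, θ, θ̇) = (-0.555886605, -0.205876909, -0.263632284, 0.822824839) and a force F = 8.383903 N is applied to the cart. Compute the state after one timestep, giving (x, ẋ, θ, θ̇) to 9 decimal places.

sinθ=-0.260589051, cosθ=0.965449816
temp = (F + m·l·θ̇²·sinθ)/(M+m) = (8.383903 + -0.028812194)/1.706566 = 4.895849798
θ̈ = (g·sinθ − cosθ·temp)/(l·(4/3 − m·cos²θ/(M+m))) = -6.952820899
ẍ = temp − m·l·θ̈·cosθ/(M+m) = 5.538201733
Euler: x'=-0.555886605+0.033546·-0.205876909=-0.562792952, ẋ'=-0.205876909+0.033546·5.538201733=-0.020092394
       θ'=-0.263632284+0.033546·0.822824839=-0.236029802, θ̇'=0.822824839+0.033546·-6.952820899=0.589585509

(-0.562792952, -0.020092394, -0.236029802, 0.589585509)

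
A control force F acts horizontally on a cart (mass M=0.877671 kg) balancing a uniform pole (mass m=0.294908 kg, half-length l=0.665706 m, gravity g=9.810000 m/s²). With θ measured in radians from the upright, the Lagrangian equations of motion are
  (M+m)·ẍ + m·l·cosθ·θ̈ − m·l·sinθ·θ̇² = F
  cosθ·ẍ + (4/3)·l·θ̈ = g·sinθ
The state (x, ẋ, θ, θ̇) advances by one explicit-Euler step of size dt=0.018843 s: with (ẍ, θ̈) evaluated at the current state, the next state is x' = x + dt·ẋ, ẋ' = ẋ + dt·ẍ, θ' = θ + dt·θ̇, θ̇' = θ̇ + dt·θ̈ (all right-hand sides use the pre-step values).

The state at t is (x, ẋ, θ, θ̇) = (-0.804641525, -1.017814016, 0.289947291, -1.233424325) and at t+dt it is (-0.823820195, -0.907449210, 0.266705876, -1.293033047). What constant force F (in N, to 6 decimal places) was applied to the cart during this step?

F = 6.187359 N

ẍ = (ẋ'−ẋ)/dt = (-0.907449210−-1.017814016)/0.018843 = 5.857072
θ̈ = (θ̇'−θ̇)/dt = (-1.293033047−-1.233424325)/0.018843 = -3.163441
sinθ=0.285902, cosθ=0.958259
F = (M+m)·ẍ + m·l·cosθ·θ̈ − m·l·sinθ·θ̇² = 6.867880 + -0.595130 − 0.085391 = 6.187359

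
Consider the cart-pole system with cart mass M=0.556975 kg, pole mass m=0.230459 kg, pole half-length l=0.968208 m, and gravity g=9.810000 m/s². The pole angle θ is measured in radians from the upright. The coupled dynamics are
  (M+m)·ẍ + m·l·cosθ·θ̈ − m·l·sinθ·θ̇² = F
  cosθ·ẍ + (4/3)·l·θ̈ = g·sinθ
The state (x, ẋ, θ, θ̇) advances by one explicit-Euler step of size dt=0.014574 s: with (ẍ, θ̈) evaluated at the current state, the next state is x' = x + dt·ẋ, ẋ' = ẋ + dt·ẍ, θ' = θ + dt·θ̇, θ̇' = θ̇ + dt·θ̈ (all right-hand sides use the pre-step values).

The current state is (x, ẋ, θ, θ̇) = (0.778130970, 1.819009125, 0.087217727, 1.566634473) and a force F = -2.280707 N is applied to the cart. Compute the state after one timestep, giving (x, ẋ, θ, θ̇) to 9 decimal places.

(0.804641209, 1.762688121, 0.110049858, 1.619743455)

sinθ=0.087107192, cosθ=0.996198944
temp = (F + m·l·θ̇²·sinθ)/(M+m) = (-2.280707 + 0.047703661)/0.787434 = -2.835797462
θ̈ = (g·sinθ − cosθ·temp)/(l·(4/3 − m·cos²θ/(M+m))) = 3.644090999
ẍ = temp − m·l·θ̈·cosθ/(M+m) = -3.864484974
Euler: x'=0.778130970+0.014574·1.819009125=0.804641209, ẋ'=1.819009125+0.014574·-3.864484974=1.762688121
       θ'=0.087217727+0.014574·1.566634473=0.110049858, θ̇'=1.566634473+0.014574·3.644090999=1.619743455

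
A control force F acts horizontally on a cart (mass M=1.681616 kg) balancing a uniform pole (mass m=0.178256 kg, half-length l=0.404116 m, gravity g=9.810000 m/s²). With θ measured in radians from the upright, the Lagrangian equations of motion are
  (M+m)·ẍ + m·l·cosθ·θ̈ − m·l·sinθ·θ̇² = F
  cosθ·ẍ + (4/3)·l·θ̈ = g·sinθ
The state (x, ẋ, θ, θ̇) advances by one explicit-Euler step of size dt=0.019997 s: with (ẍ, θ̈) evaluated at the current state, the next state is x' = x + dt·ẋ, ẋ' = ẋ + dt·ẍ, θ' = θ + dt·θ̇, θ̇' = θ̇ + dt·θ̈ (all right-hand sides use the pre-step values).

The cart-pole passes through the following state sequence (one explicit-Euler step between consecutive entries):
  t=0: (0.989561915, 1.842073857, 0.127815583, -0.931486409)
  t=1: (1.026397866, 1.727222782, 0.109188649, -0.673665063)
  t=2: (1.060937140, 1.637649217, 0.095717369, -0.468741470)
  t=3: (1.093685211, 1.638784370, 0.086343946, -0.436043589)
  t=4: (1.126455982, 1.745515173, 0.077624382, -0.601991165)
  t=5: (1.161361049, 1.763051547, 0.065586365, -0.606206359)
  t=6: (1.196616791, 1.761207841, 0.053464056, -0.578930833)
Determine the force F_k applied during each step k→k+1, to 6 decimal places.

F_0 = -9.768799 N
F_1 = -7.600771 N
F_2 = 0.221315 N
F_3 = 9.330016 N
F_4 = 1.613852 N
F_5 = -0.075169 N

step 0→1:
  ẍ = (ẋ'−ẋ)/dt = (1.727222782−1.842073857)/0.019997 = -5.743415
  θ̈ = (θ̇'−θ̇)/dt = (-0.673665063−-0.931486409)/0.019997 = 12.893001
  sinθ=0.127468, cosθ=0.991843
  F = (M+m)·ẍ + m·l·cosθ·θ̈ − m·l·sinθ·θ̇² = -10.682017 + 0.921185 − 0.007967 = -9.768799
step 1→2:
  ẍ = (ẋ'−ẋ)/dt = (1.637649217−1.727222782)/0.019997 = -4.479350
  θ̈ = (θ̇'−θ̇)/dt = (-0.468741470−-0.673665063)/0.019997 = 10.247717
  sinθ=0.108972, cosθ=0.994045
  F = (M+m)·ẍ + m·l·cosθ·θ̈ − m·l·sinθ·θ̇² = -8.331018 + 0.733809 − 0.003562 = -7.600771
step 2→3:
  ẍ = (ẋ'−ẋ)/dt = (1.638784370−1.637649217)/0.019997 = 0.056766
  θ̈ = (θ̇'−θ̇)/dt = (-0.436043589−-0.468741470)/0.019997 = 1.635139
  sinθ=0.095571, cosθ=0.995423
  F = (M+m)·ẍ + m·l·cosθ·θ̈ − m·l·sinθ·θ̇² = 0.105578 + 0.117250 − 0.001513 = 0.221315
step 3→4:
  ẍ = (ẋ'−ẋ)/dt = (1.745515173−1.638784370)/0.019997 = 5.337341
  θ̈ = (θ̇'−θ̇)/dt = (-0.601991165−-0.436043589)/0.019997 = -8.298624
  sinθ=0.086237, cosθ=0.996275
  F = (M+m)·ẍ + m·l·cosθ·θ̈ − m·l·sinθ·θ̇² = 9.926771 + -0.595573 − 0.001181 = 9.330016
step 4→5:
  ẍ = (ẋ'−ẋ)/dt = (1.763051547−1.745515173)/0.019997 = 0.876950
  θ̈ = (θ̇'−θ̇)/dt = (-0.606206359−-0.601991165)/0.019997 = -0.210791
  sinθ=0.077546, cosθ=0.996989
  F = (M+m)·ẍ + m·l·cosθ·θ̈ − m·l·sinθ·θ̇² = 1.631015 + -0.015139 − 0.002024 = 1.613852
step 5→6:
  ẍ = (ẋ'−ẋ)/dt = (1.761207841−1.763051547)/0.019997 = -0.092199
  θ̈ = (θ̇'−θ̇)/dt = (-0.578930833−-0.606206359)/0.019997 = 1.363981
  sinθ=0.065539, cosθ=0.997850
  F = (M+m)·ẍ + m·l·cosθ·θ̈ − m·l·sinθ·θ̇² = -0.171479 + 0.098045 − 0.001735 = -0.075169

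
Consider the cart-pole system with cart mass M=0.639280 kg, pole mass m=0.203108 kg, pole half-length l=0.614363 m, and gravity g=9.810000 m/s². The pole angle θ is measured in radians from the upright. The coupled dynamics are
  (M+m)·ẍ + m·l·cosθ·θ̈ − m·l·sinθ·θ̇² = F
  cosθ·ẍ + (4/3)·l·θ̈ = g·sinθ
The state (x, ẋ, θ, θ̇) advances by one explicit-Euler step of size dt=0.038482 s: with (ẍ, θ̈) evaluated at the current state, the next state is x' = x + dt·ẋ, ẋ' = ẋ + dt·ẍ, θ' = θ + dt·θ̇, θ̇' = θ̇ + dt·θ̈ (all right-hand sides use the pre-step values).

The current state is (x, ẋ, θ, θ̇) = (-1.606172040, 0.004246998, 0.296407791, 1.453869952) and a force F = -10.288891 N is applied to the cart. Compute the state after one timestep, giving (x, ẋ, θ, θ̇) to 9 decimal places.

sinθ=0.292086539, cosθ=0.956391893
temp = (F + m·l·θ̇²·sinθ)/(M+m) = (-10.288891 + 0.077039729)/0.842388 = -12.122503254
θ̈ = (g·sinθ − cosθ·temp)/(l·(4/3 − m·cos²θ/(M+m))) = 21.149764482
ẍ = temp − m·l·θ̈·cosθ/(M+m) = -15.118775920
Euler: x'=-1.606172040+0.038482·0.004246998=-1.606008607, ẋ'=0.004246998+0.038482·-15.118775920=-0.577553737
       θ'=0.296407791+0.038482·1.453869952=0.352355614, θ̇'=1.453869952+0.038482·21.149764482=2.267755189

(-1.606008607, -0.577553737, 0.352355614, 2.267755189)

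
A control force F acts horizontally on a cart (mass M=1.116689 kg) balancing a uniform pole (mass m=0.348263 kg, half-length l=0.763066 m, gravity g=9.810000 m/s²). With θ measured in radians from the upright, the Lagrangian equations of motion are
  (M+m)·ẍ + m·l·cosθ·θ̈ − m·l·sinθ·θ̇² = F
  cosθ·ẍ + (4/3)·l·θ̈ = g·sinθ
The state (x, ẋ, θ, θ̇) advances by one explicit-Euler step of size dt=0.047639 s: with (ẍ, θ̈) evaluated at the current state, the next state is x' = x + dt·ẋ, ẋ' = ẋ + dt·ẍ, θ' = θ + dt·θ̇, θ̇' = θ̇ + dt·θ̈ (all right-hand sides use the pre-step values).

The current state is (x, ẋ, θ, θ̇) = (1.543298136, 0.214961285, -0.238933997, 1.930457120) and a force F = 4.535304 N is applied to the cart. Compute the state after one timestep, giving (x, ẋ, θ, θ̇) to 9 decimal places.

sinθ=-0.236667042, cosθ=0.971590815
temp = (F + m·l·θ̇²·sinθ)/(M+m) = (4.535304 + -0.234383774)/1.464952 = 2.935877917
θ̈ = (g·sinθ − cosθ·temp)/(l·(4/3 − m·cos²θ/(M+m))) = -6.114758015
ẍ = temp − m·l·θ̈·cosθ/(M+m) = 4.013604810
Euler: x'=1.543298136+0.047639·0.214961285=1.553538677, ẋ'=0.214961285+0.047639·4.013604810=0.406165405
       θ'=-0.238933997+0.047639·1.930457120=-0.146968950, θ̇'=1.930457120+0.047639·-6.114758015=1.639156163

(1.553538677, 0.406165405, -0.146968950, 1.639156163)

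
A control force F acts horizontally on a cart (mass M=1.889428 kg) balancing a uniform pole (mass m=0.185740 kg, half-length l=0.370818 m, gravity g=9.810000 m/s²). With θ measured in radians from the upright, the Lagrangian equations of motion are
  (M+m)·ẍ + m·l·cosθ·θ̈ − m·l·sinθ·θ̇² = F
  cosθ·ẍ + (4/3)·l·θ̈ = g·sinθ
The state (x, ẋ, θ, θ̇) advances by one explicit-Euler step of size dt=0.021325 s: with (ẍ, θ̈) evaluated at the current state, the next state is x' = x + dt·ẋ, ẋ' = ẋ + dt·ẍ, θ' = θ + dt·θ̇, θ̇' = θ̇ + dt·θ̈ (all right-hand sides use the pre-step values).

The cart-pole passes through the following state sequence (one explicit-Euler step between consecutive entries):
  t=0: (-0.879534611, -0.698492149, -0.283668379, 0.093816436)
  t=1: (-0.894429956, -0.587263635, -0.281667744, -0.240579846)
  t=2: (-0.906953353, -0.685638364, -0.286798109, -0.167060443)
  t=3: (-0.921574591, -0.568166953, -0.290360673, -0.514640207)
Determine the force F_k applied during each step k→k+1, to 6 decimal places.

F_0 = 9.787111 N
F_1 = -9.343789 N
F_2 = 10.355101 N

step 0→1:
  ẍ = (ẋ'−ẋ)/dt = (-0.587263635−-0.698492149)/0.021325 = 5.215874
  θ̈ = (θ̇'−θ̇)/dt = (-0.240579846−0.093816436)/0.021325 = -15.680951
  sinθ=-0.279879, cosθ=0.960035
  F = (M+m)·ẍ + m·l·cosθ·θ̈ − m·l·sinθ·θ̇² = 10.823815 + -1.036874 − -0.000170 = 9.787111
step 1→2:
  ẍ = (ẋ'−ẋ)/dt = (-0.685638364−-0.587263635)/0.021325 = -4.613117
  θ̈ = (θ̇'−θ̇)/dt = (-0.167060443−-0.240579846)/0.021325 = 3.447569
  sinθ=-0.277958, cosθ=0.960593
  F = (M+m)·ẍ + m·l·cosθ·θ̈ − m·l·sinθ·θ̇² = -9.572994 + 0.228097 − -0.001108 = -9.343789
step 2→3:
  ẍ = (ẋ'−ẋ)/dt = (-0.568166953−-0.685638364)/0.021325 = 5.508624
  θ̈ = (θ̇'−θ̇)/dt = (-0.514640207−-0.167060443)/0.021325 = -16.299168
  sinθ=-0.282883, cosθ=0.959155
  F = (M+m)·ẍ + m·l·cosθ·θ̈ − m·l·sinθ·θ̇² = 11.431321 + -1.076763 − -0.000544 = 10.355101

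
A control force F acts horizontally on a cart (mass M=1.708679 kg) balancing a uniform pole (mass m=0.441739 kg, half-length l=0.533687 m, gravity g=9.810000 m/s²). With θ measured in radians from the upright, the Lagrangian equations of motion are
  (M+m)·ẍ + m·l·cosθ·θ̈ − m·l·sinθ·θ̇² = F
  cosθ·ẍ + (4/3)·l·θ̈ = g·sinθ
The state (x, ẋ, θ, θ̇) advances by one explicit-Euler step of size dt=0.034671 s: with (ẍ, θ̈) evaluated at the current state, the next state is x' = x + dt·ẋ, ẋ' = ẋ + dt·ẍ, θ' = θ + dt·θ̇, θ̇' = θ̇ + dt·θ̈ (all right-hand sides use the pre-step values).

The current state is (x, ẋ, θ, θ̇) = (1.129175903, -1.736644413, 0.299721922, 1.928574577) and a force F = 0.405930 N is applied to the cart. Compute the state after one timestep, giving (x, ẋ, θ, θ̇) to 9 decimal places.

sinθ=0.295254537, cosθ=0.955418630
temp = (F + m·l·θ̇²·sinθ)/(M+m) = (0.405930 + 0.258893903)/2.150418 = 0.309160313
θ̈ = (g·sinθ − cosθ·temp)/(l·(4/3 − m·cos²θ/(M+m))) = 4.253521410
ẍ = temp − m·l·θ̈·cosθ/(M+m) = -0.136364410
Euler: x'=1.129175903+0.034671·-1.736644413=1.068964705, ẋ'=-1.736644413+0.034671·-0.136364410=-1.741372303
       θ'=0.299721922+0.034671·1.928574577=0.366587531, θ̇'=1.928574577+0.034671·4.253521410=2.076048418

(1.068964705, -1.741372303, 0.366587531, 2.076048418)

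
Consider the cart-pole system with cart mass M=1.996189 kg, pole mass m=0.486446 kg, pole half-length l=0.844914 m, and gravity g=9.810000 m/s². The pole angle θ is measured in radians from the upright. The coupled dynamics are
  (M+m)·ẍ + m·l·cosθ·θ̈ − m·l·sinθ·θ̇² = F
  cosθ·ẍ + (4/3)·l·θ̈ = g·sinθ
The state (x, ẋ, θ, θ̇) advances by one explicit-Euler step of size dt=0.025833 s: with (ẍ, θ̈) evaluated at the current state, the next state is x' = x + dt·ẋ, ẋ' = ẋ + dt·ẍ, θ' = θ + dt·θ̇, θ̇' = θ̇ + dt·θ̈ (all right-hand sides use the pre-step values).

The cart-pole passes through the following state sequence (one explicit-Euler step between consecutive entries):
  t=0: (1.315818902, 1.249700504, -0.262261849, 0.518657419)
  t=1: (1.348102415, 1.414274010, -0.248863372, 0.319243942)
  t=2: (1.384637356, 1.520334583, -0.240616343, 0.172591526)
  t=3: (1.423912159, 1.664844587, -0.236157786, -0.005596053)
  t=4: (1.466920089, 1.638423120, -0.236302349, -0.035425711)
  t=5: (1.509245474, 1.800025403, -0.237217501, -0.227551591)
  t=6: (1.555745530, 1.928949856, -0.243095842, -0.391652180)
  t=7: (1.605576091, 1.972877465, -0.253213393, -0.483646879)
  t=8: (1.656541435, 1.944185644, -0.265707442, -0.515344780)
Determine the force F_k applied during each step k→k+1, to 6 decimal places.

step 0→1:
  ẍ = (ẋ'−ẋ)/dt = (1.414274010−1.249700504)/0.025833 = 6.370670
  θ̈ = (θ̇'−θ̇)/dt = (0.319243942−0.518657419)/0.025833 = -7.719331
  sinθ=-0.259266, cosθ=0.965806
  F = (M+m)·ẍ + m·l·cosθ·θ̈ − m·l·sinθ·θ̇² = 15.816047 + -3.064197 − -0.028665 = 12.780515
step 1→2:
  ẍ = (ẋ'−ẋ)/dt = (1.520334583−1.414274010)/0.025833 = 4.105624
  θ̈ = (θ̇'−θ̇)/dt = (0.172591526−0.319243942)/0.025833 = -5.676941
  sinθ=-0.246303, cosθ=0.969193
  F = (M+m)·ẍ + m·l·cosθ·θ̈ − m·l·sinθ·θ̇² = 10.192765 + -2.261371 − -0.010317 = 7.941711
step 2→3:
  ẍ = (ẋ'−ẋ)/dt = (1.664844587−1.520334583)/0.025833 = 5.594008
  θ̈ = (θ̇'−θ̇)/dt = (-0.005596053−0.172591526)/0.025833 = -6.897673
  sinθ=-0.238301, cosθ=0.971191
  F = (M+m)·ẍ + m·l·cosθ·θ̈ − m·l·sinθ·θ̇² = 13.887880 + -2.753306 − -0.002918 = 11.137491
step 3→4:
  ẍ = (ẋ'−ẋ)/dt = (1.638423120−1.664844587)/0.025833 = -1.022780
  θ̈ = (θ̇'−θ̇)/dt = (-0.035425711−-0.005596053)/0.025833 = -1.154711
  sinθ=-0.233969, cosθ=0.972244
  F = (M+m)·ẍ + m·l·cosθ·θ̈ − m·l·sinθ·θ̇² = -2.539189 + -0.461419 − -0.000003 = -3.000605
step 4→5:
  ẍ = (ẋ'−ẋ)/dt = (1.800025403−1.638423120)/0.025833 = 6.255653
  θ̈ = (θ̇'−θ̇)/dt = (-0.227551591−-0.035425711)/0.025833 = -7.437227
  sinθ=-0.234109, cosθ=0.972210
  F = (M+m)·ẍ + m·l·cosθ·θ̈ − m·l·sinθ·θ̇² = 15.530503 + -2.971792 − -0.000121 = 12.558832
step 5→6:
  ẍ = (ẋ'−ẋ)/dt = (1.928949856−1.800025403)/0.025833 = 4.990688
  θ̈ = (θ̇'−θ̇)/dt = (-0.391652180−-0.227551591)/0.025833 = -6.352363
  sinθ=-0.234999, cosθ=0.971996
  F = (M+m)·ẍ + m·l·cosθ·θ̈ − m·l·sinθ·θ̇² = 12.390058 + -2.537738 − -0.005001 = 9.857321
step 6→7:
  ẍ = (ẋ'−ẋ)/dt = (1.972877465−1.928949856)/0.025833 = 1.700446
  θ̈ = (θ̇'−θ̇)/dt = (-0.483646879−-0.391652180)/0.025833 = -3.561131
  sinθ=-0.240709, cosθ=0.970597
  F = (M+m)·ẍ + m·l·cosθ·θ̈ − m·l·sinθ·θ̇² = 4.221586 + -1.420608 − -0.015175 = 2.816153
step 7→8:
  ẍ = (ẋ'−ẋ)/dt = (1.944185644−1.972877465)/0.025833 = -1.110665
  θ̈ = (θ̇'−θ̇)/dt = (-0.515344780−-0.483646879)/0.025833 = -1.227031
  sinθ=-0.250516, cosθ=0.968112
  F = (M+m)·ẍ + m·l·cosθ·θ̈ − m·l·sinθ·θ̇² = -2.757377 + -0.488235 − -0.024085 = -3.221527

F_0 = 12.780515 N
F_1 = 7.941711 N
F_2 = 11.137491 N
F_3 = -3.000605 N
F_4 = 12.558832 N
F_5 = 9.857321 N
F_6 = 2.816153 N
F_7 = -3.221527 N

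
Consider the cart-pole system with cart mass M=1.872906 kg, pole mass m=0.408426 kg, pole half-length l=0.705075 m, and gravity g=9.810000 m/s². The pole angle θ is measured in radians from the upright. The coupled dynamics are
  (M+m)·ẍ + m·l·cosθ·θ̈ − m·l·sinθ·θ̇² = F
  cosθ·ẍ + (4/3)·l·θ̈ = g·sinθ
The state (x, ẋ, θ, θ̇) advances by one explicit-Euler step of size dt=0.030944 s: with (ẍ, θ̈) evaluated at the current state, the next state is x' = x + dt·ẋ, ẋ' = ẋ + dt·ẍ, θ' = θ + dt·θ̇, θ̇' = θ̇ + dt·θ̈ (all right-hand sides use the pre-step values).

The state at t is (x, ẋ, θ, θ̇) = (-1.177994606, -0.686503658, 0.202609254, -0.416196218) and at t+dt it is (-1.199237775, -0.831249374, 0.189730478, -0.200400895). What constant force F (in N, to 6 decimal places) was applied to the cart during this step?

ẍ = (ẋ'−ẋ)/dt = (-0.831249374−-0.686503658)/0.030944 = -4.677667
θ̈ = (θ̇'−θ̇)/dt = (-0.200400895−-0.416196218)/0.030944 = 6.973737
sinθ=0.201226, cosθ=0.979545
F = (M+m)·ẍ + m·l·cosθ·θ̈ − m·l·sinθ·θ̇² = -10.671311 + 1.967155 − 0.010038 = -8.714193

F = -8.714193 N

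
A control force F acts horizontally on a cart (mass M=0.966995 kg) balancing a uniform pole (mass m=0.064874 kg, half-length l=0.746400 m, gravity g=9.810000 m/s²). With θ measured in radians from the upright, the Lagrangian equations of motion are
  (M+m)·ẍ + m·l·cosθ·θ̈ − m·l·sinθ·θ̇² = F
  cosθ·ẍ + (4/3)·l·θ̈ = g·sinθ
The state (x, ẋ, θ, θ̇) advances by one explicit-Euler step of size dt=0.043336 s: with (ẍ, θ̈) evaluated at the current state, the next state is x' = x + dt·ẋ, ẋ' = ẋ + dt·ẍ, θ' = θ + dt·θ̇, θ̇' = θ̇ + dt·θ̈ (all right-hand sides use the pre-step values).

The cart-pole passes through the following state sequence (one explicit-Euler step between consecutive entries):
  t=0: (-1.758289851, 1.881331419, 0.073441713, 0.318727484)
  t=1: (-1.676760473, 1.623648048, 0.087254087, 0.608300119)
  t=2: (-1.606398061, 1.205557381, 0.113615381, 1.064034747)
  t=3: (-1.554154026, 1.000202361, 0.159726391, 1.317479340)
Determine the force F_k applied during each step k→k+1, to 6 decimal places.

step 0→1:
  ẍ = (ẋ'−ẋ)/dt = (1.623648048−1.881331419)/0.043336 = -5.946173
  θ̈ = (θ̇'−θ̇)/dt = (0.608300119−0.318727484)/0.043336 = 6.682034
  sinθ=0.073376, cosθ=0.997304
  F = (M+m)·ẍ + m·l·cosθ·θ̈ − m·l·sinθ·θ̇² = -6.135672 + 0.322685 − 0.000361 = -5.813348
step 1→2:
  ẍ = (ẋ'−ẋ)/dt = (1.205557381−1.623648048)/0.043336 = -9.647652
  θ̈ = (θ̇'−θ̇)/dt = (1.064034747−0.608300119)/0.043336 = 10.516306
  sinθ=0.087143, cosθ=0.996196
  F = (M+m)·ẍ + m·l·cosθ·θ̈ − m·l·sinθ·θ̇² = -9.955113 + 0.507283 − 0.001561 = -9.449392
step 2→3:
  ẍ = (ẋ'−ẋ)/dt = (1.000202361−1.205557381)/0.043336 = -4.738670
  θ̈ = (θ̇'−θ̇)/dt = (1.317479340−1.064034747)/0.043336 = 5.848361
  sinθ=0.113371, cosθ=0.993553
  F = (M+m)·ẍ + m·l·cosθ·θ̈ − m·l·sinθ·θ̇² = -4.889687 + 0.281363 − 0.006215 = -4.614539

F_0 = -5.813348 N
F_1 = -9.449392 N
F_2 = -4.614539 N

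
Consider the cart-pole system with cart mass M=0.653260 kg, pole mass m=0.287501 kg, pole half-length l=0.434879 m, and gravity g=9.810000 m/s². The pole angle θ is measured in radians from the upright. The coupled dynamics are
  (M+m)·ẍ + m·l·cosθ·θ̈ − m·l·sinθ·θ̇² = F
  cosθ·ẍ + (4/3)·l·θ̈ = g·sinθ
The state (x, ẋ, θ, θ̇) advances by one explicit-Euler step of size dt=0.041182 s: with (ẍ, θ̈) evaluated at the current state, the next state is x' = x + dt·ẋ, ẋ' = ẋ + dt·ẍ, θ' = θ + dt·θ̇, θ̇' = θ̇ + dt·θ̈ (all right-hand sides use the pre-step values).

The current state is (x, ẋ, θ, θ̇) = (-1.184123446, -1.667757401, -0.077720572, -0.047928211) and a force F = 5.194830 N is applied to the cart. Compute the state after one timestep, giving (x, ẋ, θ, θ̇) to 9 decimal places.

sinθ=-0.077642351, cosθ=0.996981276
temp = (F + m·l·θ̇²·sinθ)/(M+m) = (5.194830 + -0.000022299)/0.940761 = 5.521920765
θ̈ = (g·sinθ − cosθ·temp)/(l·(4/3 − m·cos²θ/(M+m))) = -13.996829325
ẍ = temp − m·l·θ̈·cosθ/(M+m) = 7.376499006
Euler: x'=-1.184123446+0.041182·-1.667757401=-1.252805031, ẋ'=-1.667757401+0.041182·7.376499006=-1.363978419
       θ'=-0.077720572+0.041182·-0.047928211=-0.079694352, θ̇'=-0.047928211+0.041182·-13.996829325=-0.624345636

(-1.252805031, -1.363978419, -0.079694352, -0.624345636)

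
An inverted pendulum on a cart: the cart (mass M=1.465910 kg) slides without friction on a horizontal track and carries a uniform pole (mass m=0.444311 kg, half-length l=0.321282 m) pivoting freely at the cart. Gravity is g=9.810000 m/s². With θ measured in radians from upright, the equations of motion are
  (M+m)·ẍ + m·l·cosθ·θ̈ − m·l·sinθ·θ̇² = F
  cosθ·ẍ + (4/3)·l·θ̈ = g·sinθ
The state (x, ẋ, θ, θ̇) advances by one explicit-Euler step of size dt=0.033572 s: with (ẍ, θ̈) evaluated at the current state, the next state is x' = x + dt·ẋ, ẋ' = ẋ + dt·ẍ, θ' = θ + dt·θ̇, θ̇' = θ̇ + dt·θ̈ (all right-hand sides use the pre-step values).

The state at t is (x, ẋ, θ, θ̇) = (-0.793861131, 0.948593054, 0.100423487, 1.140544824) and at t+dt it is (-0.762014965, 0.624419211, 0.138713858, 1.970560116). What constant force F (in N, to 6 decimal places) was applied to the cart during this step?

F = -14.952391 N

ẍ = (ẋ'−ẋ)/dt = (0.624419211−0.948593054)/0.033572 = -9.656078
θ̈ = (θ̇'−θ̇)/dt = (1.970560116−1.140544824)/0.033572 = 24.723439
sinθ=0.100255, cosθ=0.994962
F = (M+m)·ẍ + m·l·cosθ·θ̈ − m·l·sinθ·θ̇² = -18.445243 + 3.511468 − 0.018617 = -14.952391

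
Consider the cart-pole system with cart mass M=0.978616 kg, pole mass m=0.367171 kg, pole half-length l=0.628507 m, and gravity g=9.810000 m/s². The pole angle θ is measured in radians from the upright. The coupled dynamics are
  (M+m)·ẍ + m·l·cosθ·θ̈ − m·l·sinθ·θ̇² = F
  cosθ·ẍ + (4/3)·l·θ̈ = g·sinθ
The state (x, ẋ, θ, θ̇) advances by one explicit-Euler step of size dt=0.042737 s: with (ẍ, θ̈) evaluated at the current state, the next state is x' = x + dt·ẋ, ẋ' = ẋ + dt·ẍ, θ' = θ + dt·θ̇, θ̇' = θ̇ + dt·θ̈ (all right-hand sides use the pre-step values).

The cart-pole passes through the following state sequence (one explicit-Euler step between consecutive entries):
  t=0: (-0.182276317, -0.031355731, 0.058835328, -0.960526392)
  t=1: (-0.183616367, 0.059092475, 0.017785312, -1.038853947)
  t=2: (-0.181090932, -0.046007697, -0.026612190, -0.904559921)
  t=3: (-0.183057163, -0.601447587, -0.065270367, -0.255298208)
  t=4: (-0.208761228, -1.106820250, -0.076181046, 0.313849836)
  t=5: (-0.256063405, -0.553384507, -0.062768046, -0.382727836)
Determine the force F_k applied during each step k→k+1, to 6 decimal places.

F_0 = 2.413474 N
F_1 = -2.588990 N
F_2 = -13.981147 N
F_3 = -12.846472 N
F_4 = 13.678964 N

step 0→1:
  ẍ = (ẋ'−ẋ)/dt = (0.059092475−-0.031355731)/0.042737 = 2.116391
  θ̈ = (θ̇'−θ̇)/dt = (-1.038853947−-0.960526392)/0.042737 = -1.832781
  sinθ=0.058801, cosθ=0.998270
  F = (M+m)·ẍ + m·l·cosθ·θ̈ − m·l·sinθ·θ̇² = 2.848212 + -0.422218 − 0.012519 = 2.413474
step 1→2:
  ẍ = (ẋ'−ẋ)/dt = (-0.046007697−0.059092475)/0.042737 = -2.459231
  θ̈ = (θ̇'−θ̇)/dt = (-0.904559921−-1.038853947)/0.042737 = 3.142336
  sinθ=0.017784, cosθ=0.999842
  F = (M+m)·ẍ + m·l·cosθ·θ̈ − m·l·sinθ·θ̇² = -3.309602 + 0.725041 − 0.004429 = -2.588990
step 2→3:
  ẍ = (ẋ'−ẋ)/dt = (-0.601447587−-0.046007697)/0.042737 = -12.996698
  θ̈ = (θ̇'−θ̇)/dt = (-0.255298208−-0.904559921)/0.042737 = 15.192028
  sinθ=-0.026609, cosθ=0.999646
  F = (M+m)·ẍ + m·l·cosθ·θ̈ − m·l·sinθ·θ̇² = -17.490787 + 3.504616 − -0.005024 = -13.981147
step 3→4:
  ẍ = (ẋ'−ẋ)/dt = (-1.106820250−-0.601447587)/0.042737 = -11.825179
  θ̈ = (θ̇'−θ̇)/dt = (0.313849836−-0.255298208)/0.042737 = 13.317454
  sinθ=-0.065224, cosθ=0.997871
  F = (M+m)·ẍ + m·l·cosθ·θ̈ − m·l·sinθ·θ̇² = -15.914172 + 3.066719 − -0.000981 = -12.846472
step 4→5:
  ẍ = (ẋ'−ẋ)/dt = (-0.553384507−-1.106820250)/0.042737 = 12.949803
  θ̈ = (θ̇'−θ̇)/dt = (-0.382727836−0.313849836)/0.042737 = -16.299171
  sinθ=-0.076107, cosθ=0.997100
  F = (M+m)·ẍ + m·l·cosθ·θ̈ − m·l·sinθ·θ̇² = 17.427677 + -3.750443 − -0.001730 = 13.678964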